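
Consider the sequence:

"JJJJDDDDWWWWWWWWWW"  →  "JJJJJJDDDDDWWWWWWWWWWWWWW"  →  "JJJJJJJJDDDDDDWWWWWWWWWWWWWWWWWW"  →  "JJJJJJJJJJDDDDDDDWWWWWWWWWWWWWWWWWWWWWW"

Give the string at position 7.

The n-th term is 2n J's then n+2 D's then 4n+2 W's, where the shown terms are n = 2, 3, 4, 5.
For term 7, n = 8, so the run lengths are 16, 10, 34.

JJJJJJJJJJJJJJJJDDDDDDDDDDWWWWWWWWWWWWWWWWWWWWWWWWWWWWWWWWWW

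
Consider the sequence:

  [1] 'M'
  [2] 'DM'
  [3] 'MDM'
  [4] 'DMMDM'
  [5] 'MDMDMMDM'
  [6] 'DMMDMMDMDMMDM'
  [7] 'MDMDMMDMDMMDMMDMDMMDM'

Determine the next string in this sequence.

This is a Fibonacci-style word recurrence s(k) = s(k−2)·s(k−1): e.g. M·DM = MDM.
So term 8 is DMMDMMDMDMMDM·MDMDMMDMDMMDMMDMDMMDM.

DMMDMMDMDMMDMMDMDMMDMDMMDMMDMDMMDM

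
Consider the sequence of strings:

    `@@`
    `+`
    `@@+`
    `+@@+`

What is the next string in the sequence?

@@++@@+

Each term (from the third on) is the two preceding terms concatenated in order: term 3 = @@·+ = @@+.
Continuing: @@+ · +@@+ gives term 5.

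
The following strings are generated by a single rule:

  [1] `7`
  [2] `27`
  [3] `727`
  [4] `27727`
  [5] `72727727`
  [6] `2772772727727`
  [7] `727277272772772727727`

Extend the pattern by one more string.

This is a Fibonacci-style word recurrence s(k) = s(k−2)·s(k−1): e.g. 7·27 = 727.
So term 8 is 2772772727727·727277272772772727727.

2772772727727727277272772772727727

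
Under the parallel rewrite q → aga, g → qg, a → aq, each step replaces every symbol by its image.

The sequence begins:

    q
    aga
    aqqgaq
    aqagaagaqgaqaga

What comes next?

Rewriting the 15 symbols of aqagaagaqgaqaga one by one yields aq aga aq qg aq aq qg aq aga qg aq aga aq qg aq; concatenated:

aqagaaqqgaqaqqgaqagaqgaqagaaqqgaq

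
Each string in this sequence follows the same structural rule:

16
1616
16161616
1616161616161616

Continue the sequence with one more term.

Every step duplicates the string.
Doubling 1616161616161616:

16161616161616161616161616161616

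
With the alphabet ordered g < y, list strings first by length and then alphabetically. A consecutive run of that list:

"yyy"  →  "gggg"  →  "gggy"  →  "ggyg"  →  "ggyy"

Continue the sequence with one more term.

gygg

The successor of ggyy increments the rightmost position that isn't already y and resets every position after it to g.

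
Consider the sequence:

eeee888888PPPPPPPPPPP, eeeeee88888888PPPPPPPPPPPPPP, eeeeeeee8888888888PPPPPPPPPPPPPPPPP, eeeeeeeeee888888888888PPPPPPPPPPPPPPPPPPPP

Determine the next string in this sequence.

eeeeeeeeeeee88888888888888PPPPPPPPPPPPPPPPPPPPPPP

Term n consists of 2n-2 e's, followed by 2n 8's, followed by 3n+2 P's, where the shown terms are n = 3, 4, 5, 6.
At n = 7 the blocks have lengths 12, 14, 23.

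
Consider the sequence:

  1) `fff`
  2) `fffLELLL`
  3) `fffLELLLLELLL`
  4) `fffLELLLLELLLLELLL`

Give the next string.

Each term is the previous one with LELLL appended.
One more step from fffLELLLLELLLLELLL gives the answer.

fffLELLLLELLLLELLLLELLL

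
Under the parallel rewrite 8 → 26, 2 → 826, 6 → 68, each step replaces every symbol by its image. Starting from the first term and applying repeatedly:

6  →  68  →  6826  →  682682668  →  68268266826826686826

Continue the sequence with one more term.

682682668268266868268266826826686826682682668

Applying the rule to each of the 20 symbols of 68268266826826686826 gives the pieces 68 26 826 68 26 826 68 68 26 826 68 26 826 68 68 26 68 26 826 68, which concatenate to the answer.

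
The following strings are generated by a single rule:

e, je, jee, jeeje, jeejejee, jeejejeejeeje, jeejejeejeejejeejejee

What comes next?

This is a Fibonacci-style word recurrence s(k) = s(k−1)·s(k−2): e.g. je·e = jee.
The next term joins jeejejeejeejejeejejee and jeejejeejeeje.

jeejejeejeejejeejejeejeejejeejeeje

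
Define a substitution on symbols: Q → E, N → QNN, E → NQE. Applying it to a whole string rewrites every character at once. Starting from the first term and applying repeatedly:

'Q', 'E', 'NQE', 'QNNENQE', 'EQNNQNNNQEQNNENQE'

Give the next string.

Replace each of the 17 characters of EQNNQNNNQEQNNENQE in place — NQE E QNN QNN E QNN QNN QNN E NQE E QNN QNN NQE QNN E NQE — and concatenate.

NQEEQNNQNNEQNNQNNQNNENQEEQNNQNNNQEQNNENQE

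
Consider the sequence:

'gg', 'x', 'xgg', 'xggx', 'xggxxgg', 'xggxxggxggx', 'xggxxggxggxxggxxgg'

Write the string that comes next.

From term 3 onward, concatenate the last term with the second-to-last: x·gg = xgg, xgg·x = xggx, …
The next term joins xggxxggxggxxggxxgg and xggxxggxggx.

xggxxggxggxxggxxggxggxxggxggx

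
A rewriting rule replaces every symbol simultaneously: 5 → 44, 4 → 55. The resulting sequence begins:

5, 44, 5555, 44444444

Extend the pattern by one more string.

5555555555555555

Apply φ to 44444444 symbol by symbol: 4→55, 4→55, 4→55, 4→55, 4→55, 4→55, 4→55, 4→55; joined: 55 55 55 55 55 55 55 55.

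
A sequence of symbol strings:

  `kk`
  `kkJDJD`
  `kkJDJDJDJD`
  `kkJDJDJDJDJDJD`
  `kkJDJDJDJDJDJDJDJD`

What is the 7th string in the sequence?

kkJDJDJDJDJDJDJDJDJDJDJDJD

Each term is the previous one with JDJD appended.
From kkJDJDJDJDJDJDJDJD, 2 further steps: kkJDJDJDJDJDJDJDJD → kkJDJDJDJDJDJDJDJDJDJD → (answer).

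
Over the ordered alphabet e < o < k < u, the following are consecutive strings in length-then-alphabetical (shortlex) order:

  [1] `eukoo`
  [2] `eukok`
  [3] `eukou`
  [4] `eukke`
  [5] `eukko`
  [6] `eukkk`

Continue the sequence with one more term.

The successor of eukkk increments the rightmost position that isn't already u and resets every position after it to e.

eukku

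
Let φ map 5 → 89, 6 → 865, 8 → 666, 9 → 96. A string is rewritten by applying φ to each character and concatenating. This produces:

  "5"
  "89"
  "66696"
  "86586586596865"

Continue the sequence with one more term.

Applying the rule to each of the 14 symbols of 86586586596865 gives the pieces 666 865 89 666 865 89 666 865 89 96 865 666 865 89, which concatenate to the answer.

6668658966686589666865899686566686589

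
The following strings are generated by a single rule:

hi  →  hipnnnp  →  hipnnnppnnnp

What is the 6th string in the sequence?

Each term is the previous one with pnnnp appended.
From hipnnnppnnnp, 3 further steps: hipnnnppnnnp → hipnnnppnnnppnnnp → hipnnnppnnnppnnnppnnnp → (answer).

hipnnnppnnnppnnnppnnnppnnnp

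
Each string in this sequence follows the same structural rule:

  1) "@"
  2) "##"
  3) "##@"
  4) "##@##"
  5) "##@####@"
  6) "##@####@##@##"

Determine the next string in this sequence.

##@####@##@####@####@

This is a Fibonacci-style word recurrence s(k) = s(k−1)·s(k−2): e.g. ##·@ = ##@.
Continuing: ##@####@##@## · ##@####@ gives term 7.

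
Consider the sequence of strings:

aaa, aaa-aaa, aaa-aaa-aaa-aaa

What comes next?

aaa-aaa-aaa-aaa-aaa-aaa-aaa-aaa

s(k+1) = s(k)·-·s(k) — each term doubles the last with '-' between the halves.
So the next term is two copies of aaa-aaa-aaa-aaa with '-' between the halves.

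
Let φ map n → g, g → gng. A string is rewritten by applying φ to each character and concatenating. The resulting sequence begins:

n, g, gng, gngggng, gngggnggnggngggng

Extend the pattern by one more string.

Replace each of the 17 characters of gngggnggnggngggng in place — gng g gng gng gng g gng gng g gng gng g gng gng gng g gng — and concatenate.

gngggnggnggngggnggngggnggngggnggnggngggng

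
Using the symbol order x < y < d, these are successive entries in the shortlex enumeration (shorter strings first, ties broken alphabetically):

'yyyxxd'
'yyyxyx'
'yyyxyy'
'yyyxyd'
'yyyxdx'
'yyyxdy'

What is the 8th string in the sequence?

yyyyxx

Continuing the enumeration 2 steps past yyyxdy: yyyxdy → yyyxdd → (answer).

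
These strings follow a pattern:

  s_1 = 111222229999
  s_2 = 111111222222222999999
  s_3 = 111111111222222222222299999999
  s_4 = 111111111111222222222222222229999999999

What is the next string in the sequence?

111111111111111222222222222222222222999999999999

The n-th term is 3n 1's then 4n+1 2's then 2n+2 9's (n = 1, 2, …).
At n = 5 the blocks have lengths 15, 21, 12.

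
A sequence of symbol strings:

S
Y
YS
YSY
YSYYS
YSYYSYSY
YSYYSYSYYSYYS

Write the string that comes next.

From term 3 onward, concatenate the last term with the second-to-last: Y·S = YS, YS·Y = YSY, …
Continuing: YSYYSYSYYSYYS · YSYYSYSY gives term 8.

YSYYSYSYYSYYSYSYYSYSY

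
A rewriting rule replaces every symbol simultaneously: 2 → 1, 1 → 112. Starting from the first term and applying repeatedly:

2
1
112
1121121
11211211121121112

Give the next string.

φ(11211211121121112) expands symbol-by-symbol to 112 112 1 112 112 1 112 112 112 1 112 112 1 112 112 112 1; joining the 17 pieces gives the next term.

11211211121121112112112111211211121121121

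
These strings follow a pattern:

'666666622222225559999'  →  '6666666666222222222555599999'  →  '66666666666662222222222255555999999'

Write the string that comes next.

666666666666666622222222222225555559999999

Term n consists of 3n+1 6's, followed by 2n+3 2's, followed by n+1 5's, followed by n+2 9's, where the shown terms are n = 2, 3, 4.
For the next term, n = 5, so the run lengths are 16, 13, 6, 7.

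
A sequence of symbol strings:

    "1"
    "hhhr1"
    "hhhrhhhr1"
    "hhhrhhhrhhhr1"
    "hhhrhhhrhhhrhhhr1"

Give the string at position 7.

Every step adds hhhr at the front: s(k+1) = hhhr·s(k).
From hhhrhhhrhhhrhhhr1, 2 further steps: hhhrhhhrhhhrhhhr1 → hhhrhhhrhhhrhhhrhhhr1 → (answer).

hhhrhhhrhhhrhhhrhhhrhhhr1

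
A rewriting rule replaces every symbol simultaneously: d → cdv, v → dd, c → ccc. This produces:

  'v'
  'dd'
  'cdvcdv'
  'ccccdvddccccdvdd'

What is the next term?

cccccccccccccdvddcdvcdvcccccccccccccdvddcdvcdv

Applying the rule to each of the 16 symbols of ccccdvddccccdvdd gives the pieces ccc ccc ccc ccc cdv dd cdv cdv ccc ccc ccc ccc cdv dd cdv cdv, which concatenate to the answer.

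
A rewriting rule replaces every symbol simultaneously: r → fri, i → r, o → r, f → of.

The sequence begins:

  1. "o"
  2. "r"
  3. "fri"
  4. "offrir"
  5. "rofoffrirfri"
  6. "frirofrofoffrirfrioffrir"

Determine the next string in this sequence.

Rewriting the 24 symbols of frirofrofoffrirfrioffrir one by one yields of fri r fri r of fri r of r of of fri r fri of fri r r of of fri r fri; concatenated:

offrirfriroffrirofrofoffrirfrioffrirrofoffrirfri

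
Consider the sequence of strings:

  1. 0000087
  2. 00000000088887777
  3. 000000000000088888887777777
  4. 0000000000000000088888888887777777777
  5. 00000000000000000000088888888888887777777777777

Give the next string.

000000000000000000000000088888888888888887777777777777777

Each string has the form 0^{4n+1} 8^{3n-2} 7^{3n-2} (n = 1, 2, …).
For the next term, n = 6, so the run lengths are 25, 16, 16.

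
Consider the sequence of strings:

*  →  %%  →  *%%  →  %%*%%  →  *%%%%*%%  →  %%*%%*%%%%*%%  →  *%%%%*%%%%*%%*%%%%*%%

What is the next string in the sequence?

%%*%%*%%%%*%%*%%%%*%%%%*%%*%%%%*%%

From term 3 onward, concatenate the second-to-last term with the last: *·%% = *%%, %%·*%% = %%*%%, …
Continuing: %%*%%*%%%%*%% · *%%%%*%%%%*%%*%%%%*%% gives term 8.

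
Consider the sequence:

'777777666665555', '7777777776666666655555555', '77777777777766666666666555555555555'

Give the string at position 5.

The n-th term is 3n+3 7's then 3n+2 6's then 4n 5's (n = 1, 2, …).
At n = 5 the blocks have lengths 18, 17, 20.

7777777777777777776666666666666666655555555555555555555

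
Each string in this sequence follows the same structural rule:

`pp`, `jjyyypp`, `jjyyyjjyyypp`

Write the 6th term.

jjyyyjjyyyjjyyyjjyyyjjyyypp

Each term is the previous one with jjyyy prepended.
From jjyyyjjyyypp, 3 further steps: jjyyyjjyyypp → jjyyyjjyyyjjyyypp → jjyyyjjyyyjjyyyjjyyypp → (answer).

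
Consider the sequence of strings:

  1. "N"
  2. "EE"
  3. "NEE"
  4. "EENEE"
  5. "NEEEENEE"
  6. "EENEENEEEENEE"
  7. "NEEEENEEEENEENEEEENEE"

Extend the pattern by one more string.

EENEENEEEENEENEEEENEEEENEENEEEENEE

From term 3 onward, concatenate the second-to-last term with the last: N·EE = NEE, EE·NEE = EENEE, …
So term 8 is EENEENEEEENEE·NEEEENEEEENEENEEEENEE.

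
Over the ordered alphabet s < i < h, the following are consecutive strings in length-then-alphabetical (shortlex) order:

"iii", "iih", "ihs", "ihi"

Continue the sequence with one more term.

Find the rightmost character of ihi below h, bump it to the next letter, and reset everything to its right to s.

ihh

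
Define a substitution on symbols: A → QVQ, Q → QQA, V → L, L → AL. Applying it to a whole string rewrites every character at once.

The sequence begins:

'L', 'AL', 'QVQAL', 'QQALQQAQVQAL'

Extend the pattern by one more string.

QQAQQAQVQALQQAQQAQVQQQALQQAQVQAL

Apply φ to QQALQQAQVQAL symbol by symbol: Q→QQA, Q→QQA, A→QVQ, L→AL, Q→QQA, Q→QQA, A→QVQ, Q→QQA, V→L, Q→QQA, A→QVQ, L→AL; joined: QQA QQA QVQ AL QQA QQA QVQ QQA L QQA QVQ AL.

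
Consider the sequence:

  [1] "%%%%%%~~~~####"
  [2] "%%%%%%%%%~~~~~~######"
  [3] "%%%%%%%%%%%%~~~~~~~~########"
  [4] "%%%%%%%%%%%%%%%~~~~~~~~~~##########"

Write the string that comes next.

Reading off run lengths: % runs 6, 9, 12, 15; ~ runs 4, 6, 8, 10; # runs 4, 6, 8, 10 — each is linear in n, where the shown terms are n = 2, 3, 4, 5.
At n = 6 the blocks have lengths 18, 12, 12.

%%%%%%%%%%%%%%%%%%~~~~~~~~~~~~############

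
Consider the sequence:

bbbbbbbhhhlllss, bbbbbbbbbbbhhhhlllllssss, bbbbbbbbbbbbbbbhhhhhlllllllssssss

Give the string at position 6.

Reading off run lengths: b runs 7, 11, 15; h runs 3, 4, 5; l runs 3, 5, 7; s runs 2, 4, 6 — each is linear in n (n = 1, 2, …).
For term 6, n = 6, so the run lengths are 27, 8, 13, 12.

bbbbbbbbbbbbbbbbbbbbbbbbbbbhhhhhhhhlllllllllllllssssssssssss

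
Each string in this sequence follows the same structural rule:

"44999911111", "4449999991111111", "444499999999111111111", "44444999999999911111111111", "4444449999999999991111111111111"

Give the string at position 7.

44444444999999999999999911111111111111111

Term n consists of n 4's, followed by 2n 9's, followed by 2n+1 1's, where the shown terms are n = 2, 3, 4, 5, 6.
For term 7, n = 8, so the run lengths are 8, 16, 17.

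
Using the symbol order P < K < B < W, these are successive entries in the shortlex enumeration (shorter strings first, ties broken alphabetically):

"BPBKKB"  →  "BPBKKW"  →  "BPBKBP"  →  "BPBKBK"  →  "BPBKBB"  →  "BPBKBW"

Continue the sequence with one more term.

Find the rightmost character of BPBKBW below W, bump it to the next letter, and reset everything to its right to P.

BPBKWP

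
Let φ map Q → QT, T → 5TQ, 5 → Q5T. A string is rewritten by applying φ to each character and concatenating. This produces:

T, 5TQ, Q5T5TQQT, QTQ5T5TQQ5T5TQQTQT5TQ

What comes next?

QT5TQQTQ5T5TQQ5T5TQQTQTQ5T5TQQ5T5TQQTQT5TQQT5TQQ5T5TQQT

Replace each of the 21 characters of QTQ5T5TQQ5T5TQQTQT5TQ in place — QT 5TQ QT Q5T 5TQ Q5T 5TQ QT QT Q5T 5TQ Q5T 5TQ QT QT 5TQ QT 5TQ Q5T 5TQ QT — and concatenate.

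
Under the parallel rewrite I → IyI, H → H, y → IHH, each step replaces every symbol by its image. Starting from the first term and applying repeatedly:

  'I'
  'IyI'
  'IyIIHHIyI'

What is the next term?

Expanding IyIIHHIyI: I→IyI, y→IHH, I→IyI, I→IyI, H→H, H→H, I→IyI, y→IHH, I→IyI. Concatenated: IyI IHH IyI IyI H H IyI IHH IyI.

IyIIHHIyIIyIHHIyIIHHIyI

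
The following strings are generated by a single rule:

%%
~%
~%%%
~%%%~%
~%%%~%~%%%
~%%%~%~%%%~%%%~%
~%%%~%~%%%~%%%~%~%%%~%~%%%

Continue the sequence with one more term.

Each term (from the third on) is the previous term followed by the one before it: term 3 = ~%·%% = ~%%%.
The next term joins ~%%%~%~%%%~%%%~%~%%%~%~%%% and ~%%%~%~%%%~%%%~%.

~%%%~%~%%%~%%%~%~%%%~%~%%%~%%%~%~%%%~%%%~%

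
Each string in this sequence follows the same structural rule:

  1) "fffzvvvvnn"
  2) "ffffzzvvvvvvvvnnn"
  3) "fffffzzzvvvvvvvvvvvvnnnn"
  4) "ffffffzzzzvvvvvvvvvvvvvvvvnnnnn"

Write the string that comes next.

fffffffzzzzzvvvvvvvvvvvvvvvvvvvvnnnnnn

The n-th term is n+2 f's then n z's then 4n v's then n+1 n's (n = 1, 2, …).
For the next term, n = 5, so the run lengths are 7, 5, 20, 6.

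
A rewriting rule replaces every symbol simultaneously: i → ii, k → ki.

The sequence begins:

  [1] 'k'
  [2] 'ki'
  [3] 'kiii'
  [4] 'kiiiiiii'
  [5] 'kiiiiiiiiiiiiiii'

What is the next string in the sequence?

Applying the rule to each of the 16 symbols of kiiiiiiiiiiiiiii gives the pieces ki ii ii ii ii ii ii ii ii ii ii ii ii ii ii ii, which concatenate to the answer.

kiiiiiiiiiiiiiiiiiiiiiiiiiiiiiii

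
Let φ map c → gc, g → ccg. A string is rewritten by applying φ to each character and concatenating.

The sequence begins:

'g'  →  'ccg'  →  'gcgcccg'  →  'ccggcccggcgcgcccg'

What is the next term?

gcgcccgccggcgcgcccgccggcccggcccggcgcgcccg

φ(ccggcccggcgcgcccg) expands symbol-by-symbol to gc gc ccg ccg gc gc gc ccg ccg gc ccg gc ccg gc gc gc ccg; joining the 17 pieces gives the next term.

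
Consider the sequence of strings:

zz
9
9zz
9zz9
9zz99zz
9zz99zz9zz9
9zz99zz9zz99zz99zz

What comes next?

9zz99zz9zz99zz99zz9zz99zz9zz9

From term 3 onward, concatenate the last term with the second-to-last: 9·zz = 9zz, 9zz·9 = 9zz9, …
The next term joins 9zz99zz9zz99zz99zz and 9zz99zz9zz9.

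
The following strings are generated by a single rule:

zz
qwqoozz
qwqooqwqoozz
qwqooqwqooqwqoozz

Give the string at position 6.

Each term is the previous one with qwqoo prepended.
From qwqooqwqooqwqoozz, 2 further steps: qwqooqwqooqwqoozz → qwqooqwqooqwqooqwqoozz → (answer).

qwqooqwqooqwqooqwqooqwqoozz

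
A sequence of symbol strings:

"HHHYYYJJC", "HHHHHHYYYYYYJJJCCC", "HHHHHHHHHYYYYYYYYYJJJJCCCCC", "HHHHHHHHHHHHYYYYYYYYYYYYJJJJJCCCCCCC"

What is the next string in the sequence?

HHHHHHHHHHHHHHHYYYYYYYYYYYYYYYJJJJJJCCCCCCCCC

Each string has the form H^{3n} Y^{3n} J^{n+1} C^{2n-1} (n = 1, 2, …).
For the next term, n = 5, so the run lengths are 15, 15, 6, 9.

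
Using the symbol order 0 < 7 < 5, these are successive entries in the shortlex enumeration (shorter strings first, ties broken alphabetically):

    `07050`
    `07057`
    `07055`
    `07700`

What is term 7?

07770

Advancing 3 positions from 07700 through 07700 → 07707 → 07705 reaches term 7.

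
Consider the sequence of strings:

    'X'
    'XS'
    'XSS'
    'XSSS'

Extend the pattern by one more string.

Every step adds S to the end: s(k+1) = s(k)·S.
Applying this once more to XSSS:

XSSSS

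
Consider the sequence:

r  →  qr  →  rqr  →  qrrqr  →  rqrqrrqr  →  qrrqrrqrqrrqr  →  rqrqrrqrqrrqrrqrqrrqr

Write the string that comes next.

qrrqrrqrqrrqrrqrqrrqrqrrqrrqrqrrqr

This is a Fibonacci-style word recurrence s(k) = s(k−2)·s(k−1): e.g. r·qr = rqr.
Continuing: qrrqrrqrqrrqr · rqrqrrqrqrrqrrqrqrrqr gives term 8.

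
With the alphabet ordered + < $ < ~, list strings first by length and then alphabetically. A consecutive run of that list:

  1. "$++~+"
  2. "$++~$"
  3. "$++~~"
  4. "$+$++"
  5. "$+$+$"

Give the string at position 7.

Continuing the enumeration 2 steps past $+$+$: $+$+$ → $+$+~ → (answer).

$+$$+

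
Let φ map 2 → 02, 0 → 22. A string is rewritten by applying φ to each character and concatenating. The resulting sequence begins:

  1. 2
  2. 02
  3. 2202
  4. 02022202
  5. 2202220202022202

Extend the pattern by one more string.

Applying the rule to each of the 16 symbols of 2202220202022202 gives the pieces 02 02 22 02 02 02 22 02 22 02 22 02 02 02 22 02, which concatenate to the answer.

02022202020222022202220202022202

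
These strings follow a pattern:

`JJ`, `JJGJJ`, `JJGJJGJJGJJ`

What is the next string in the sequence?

JJGJJGJJGJJGJJGJJGJJGJJ

Every step duplicates the string with 'G' between the halves.
So the next term is two copies of JJGJJGJJGJJ with 'G' between the halves.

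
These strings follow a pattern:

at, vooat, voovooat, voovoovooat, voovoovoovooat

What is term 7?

voovoovoovoovoovooat

The strings grow by a fixed prefix voo each time.
From voovoovoovooat, 2 further steps: voovoovoovooat → voovoovoovoovooat → (answer).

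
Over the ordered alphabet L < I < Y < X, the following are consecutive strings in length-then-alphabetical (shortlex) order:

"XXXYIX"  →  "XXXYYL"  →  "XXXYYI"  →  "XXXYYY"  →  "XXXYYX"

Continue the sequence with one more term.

Find the rightmost character of XXXYYX below X, bump it to the next letter, and reset everything to its right to L.

XXXYXL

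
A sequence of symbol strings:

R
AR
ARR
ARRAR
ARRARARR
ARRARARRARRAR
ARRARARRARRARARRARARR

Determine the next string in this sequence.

From term 3 onward, concatenate the last term with the second-to-last: AR·R = ARR, ARR·AR = ARRAR, …
Continuing: ARRARARRARRARARRARARR · ARRARARRARRAR gives term 8.

ARRARARRARRARARRARARRARRARARRARRAR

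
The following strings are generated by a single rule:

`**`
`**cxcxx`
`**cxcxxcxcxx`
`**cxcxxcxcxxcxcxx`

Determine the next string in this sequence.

The strings grow by a fixed suffix cxcxx each time.
So the next term is **cxcxxcxcxxcxcxx·cxcxx.

**cxcxxcxcxxcxcxxcxcxx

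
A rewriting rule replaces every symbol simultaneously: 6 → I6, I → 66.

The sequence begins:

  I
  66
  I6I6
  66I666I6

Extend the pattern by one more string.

Expanding 66I666I6: 6→I6, 6→I6, I→66, 6→I6, 6→I6, 6→I6, I→66, 6→I6. Concatenated: I6 I6 66 I6 I6 I6 66 I6.

I6I666I6I6I666I6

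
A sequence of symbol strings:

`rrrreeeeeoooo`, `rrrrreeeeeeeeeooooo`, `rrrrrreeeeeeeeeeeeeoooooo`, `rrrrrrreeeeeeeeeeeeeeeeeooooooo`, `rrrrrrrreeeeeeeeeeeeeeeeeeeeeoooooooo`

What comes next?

rrrrrrrrreeeeeeeeeeeeeeeeeeeeeeeeeooooooooo

Term n consists of n+3 r's, followed by 4n+1 e's, followed by n+3 o's (n = 1, 2, …).
For the next term, n = 6, so the run lengths are 9, 25, 9.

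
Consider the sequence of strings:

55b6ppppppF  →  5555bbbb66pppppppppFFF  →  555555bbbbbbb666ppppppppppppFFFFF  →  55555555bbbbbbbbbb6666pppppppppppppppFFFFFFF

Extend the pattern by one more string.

Term n consists of 2n 5's, followed by 3n-2 b's, followed by n 6's, followed by 3n+3 p's, followed by 2n-1 F's (n = 1, 2, …).
For the next term, n = 5, so the run lengths are 10, 13, 5, 18, 9.

5555555555bbbbbbbbbbbbb66666ppppppppppppppppppFFFFFFFFF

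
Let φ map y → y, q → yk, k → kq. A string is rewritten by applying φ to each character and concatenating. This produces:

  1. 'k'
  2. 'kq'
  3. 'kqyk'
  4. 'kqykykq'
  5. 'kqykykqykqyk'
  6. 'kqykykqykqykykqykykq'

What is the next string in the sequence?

Replace each of the 20 characters of kqykykqykqykykqykykq in place — kq yk y kq y kq yk y kq yk y kq y kq yk y kq y kq yk — and concatenate.

kqykykqykqykykqykykqykqykykqykqyk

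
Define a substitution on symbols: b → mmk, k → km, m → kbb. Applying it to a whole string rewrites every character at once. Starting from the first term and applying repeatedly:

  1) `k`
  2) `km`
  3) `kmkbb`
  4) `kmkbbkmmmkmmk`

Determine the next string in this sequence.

kmkbbkmmmkmmkkmkbbkbbkbbkmkbbkbbkm

Applying the rule to each of the 13 symbols of kmkbbkmmmkmmk gives the pieces km kbb km mmk mmk km kbb kbb kbb km kbb kbb km, which concatenate to the answer.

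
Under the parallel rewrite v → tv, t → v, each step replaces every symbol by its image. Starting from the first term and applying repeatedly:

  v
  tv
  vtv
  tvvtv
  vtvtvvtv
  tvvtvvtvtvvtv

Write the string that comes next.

Applying the rule to each of the 13 symbols of tvvtvvtvtvvtv gives the pieces v tv tv v tv tv v tv v tv tv v tv, which concatenate to the answer.

vtvtvvtvtvvtvvtvtvvtv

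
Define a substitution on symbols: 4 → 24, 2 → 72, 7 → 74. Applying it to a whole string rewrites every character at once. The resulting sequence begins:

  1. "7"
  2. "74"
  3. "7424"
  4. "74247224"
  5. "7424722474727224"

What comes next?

Rewriting the 16 symbols of 7424722474727224 one by one yields 74 24 72 24 74 72 72 24 74 24 74 72 74 72 72 24; concatenated:

74247224747272247424747274727224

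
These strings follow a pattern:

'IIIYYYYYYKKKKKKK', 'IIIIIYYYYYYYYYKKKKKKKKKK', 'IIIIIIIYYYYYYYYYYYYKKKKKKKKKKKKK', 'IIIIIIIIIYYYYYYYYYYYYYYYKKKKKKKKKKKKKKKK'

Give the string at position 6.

IIIIIIIIIIIIIYYYYYYYYYYYYYYYYYYYYYKKKKKKKKKKKKKKKKKKKKKK

The n-th term is 2n-1 I's then 3n Y's then 3n+1 K's, where the shown terms are n = 2, 3, 4, 5.
Setting n = 7 gives 13, 21, 22 characters in each block.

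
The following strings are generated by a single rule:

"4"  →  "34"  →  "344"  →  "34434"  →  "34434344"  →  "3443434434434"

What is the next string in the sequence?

This is a Fibonacci-style word recurrence s(k) = s(k−1)·s(k−2): e.g. 34·4 = 344.
Continuing: 3443434434434 · 34434344 gives term 7.

344343443443434434344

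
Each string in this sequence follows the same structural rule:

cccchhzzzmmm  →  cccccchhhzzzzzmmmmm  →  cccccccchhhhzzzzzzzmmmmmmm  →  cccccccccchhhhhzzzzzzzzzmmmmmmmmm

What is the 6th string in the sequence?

Each string has the form c^{2n} h^{n} z^{2n-1} m^{2n-1}, where the shown terms are n = 2, 3, 4, 5.
For term 6, n = 7, so the run lengths are 14, 7, 13, 13.

cccccccccccccchhhhhhhzzzzzzzzzzzzzmmmmmmmmmmmmm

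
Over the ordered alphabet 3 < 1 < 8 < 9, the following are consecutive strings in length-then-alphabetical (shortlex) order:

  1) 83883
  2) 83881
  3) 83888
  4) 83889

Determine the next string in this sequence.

83893

The successor of 83889 increments the rightmost position that isn't already 9 and resets every position after it to 3.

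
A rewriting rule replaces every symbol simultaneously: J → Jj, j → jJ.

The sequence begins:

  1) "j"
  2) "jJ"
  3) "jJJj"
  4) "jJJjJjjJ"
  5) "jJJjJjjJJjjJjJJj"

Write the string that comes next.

jJJjJjjJJjjJjJJjJjjJjJJjjJJjJjjJ

Replace each of the 16 characters of jJJjJjjJJjjJjJJj in place — jJ Jj Jj jJ Jj jJ jJ Jj Jj jJ jJ Jj jJ Jj Jj jJ — and concatenate.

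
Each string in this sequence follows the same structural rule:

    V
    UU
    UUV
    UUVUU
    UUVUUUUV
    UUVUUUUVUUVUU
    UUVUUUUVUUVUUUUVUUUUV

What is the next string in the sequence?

From term 3 onward, concatenate the last term with the second-to-last: UU·V = UUV, UUV·UU = UUVUU, …
The next term joins UUVUUUUVUUVUUUUVUUUUV and UUVUUUUVUUVUU.

UUVUUUUVUUVUUUUVUUUUVUUVUUUUVUUVUU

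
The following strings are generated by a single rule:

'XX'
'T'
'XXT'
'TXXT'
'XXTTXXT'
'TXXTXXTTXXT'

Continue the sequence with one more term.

From term 3 onward, concatenate the second-to-last term with the last: XX·T = XXT, T·XXT = TXXT, …
The next term joins XXTTXXT and TXXTXXTTXXT.

XXTTXXTTXXTXXTTXXT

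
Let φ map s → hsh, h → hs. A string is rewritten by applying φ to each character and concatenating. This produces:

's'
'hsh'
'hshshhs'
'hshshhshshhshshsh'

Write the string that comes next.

hshshhshshhshshshhshshhshshshhshshhshshhs

Replace each of the 17 characters of hshshhshshhshshsh in place — hs hsh hs hsh hs hs hsh hs hsh hs hs hsh hs hsh hs hsh hs — and concatenate.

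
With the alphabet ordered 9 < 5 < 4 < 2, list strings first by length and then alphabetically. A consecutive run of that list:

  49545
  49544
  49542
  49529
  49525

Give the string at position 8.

Advancing 3 positions from 49525 through 49525 → 49524 → 49522 reaches term 8.

49499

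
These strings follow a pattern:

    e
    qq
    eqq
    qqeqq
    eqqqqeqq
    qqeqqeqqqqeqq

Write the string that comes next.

Each term (from the third on) is the two preceding terms concatenated in order: term 3 = e·qq = eqq.
The next term joins eqqqqeqq and qqeqqeqqqqeqq.

eqqqqeqqqqeqqeqqqqeqq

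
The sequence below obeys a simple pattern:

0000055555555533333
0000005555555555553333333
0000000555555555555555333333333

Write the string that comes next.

Each string has the form 0^{n+3} 5^{3n+3} 3^{2n+1}, where the shown terms are n = 2, 3, 4.
For the next term, n = 5, so the run lengths are 8, 18, 11.

0000000055555555555555555533333333333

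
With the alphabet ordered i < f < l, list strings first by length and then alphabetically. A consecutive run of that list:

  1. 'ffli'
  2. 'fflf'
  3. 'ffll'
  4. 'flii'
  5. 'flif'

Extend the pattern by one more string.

flil

Treat flif as a base-3 numeral over the given alphabet and add one, carrying through any trailing l's.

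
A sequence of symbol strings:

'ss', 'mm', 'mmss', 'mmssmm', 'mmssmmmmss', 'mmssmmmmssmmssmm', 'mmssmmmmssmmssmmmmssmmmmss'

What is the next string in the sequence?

Each term (from the third on) is the previous term followed by the one before it: term 3 = mm·ss = mmss.
The next term joins mmssmmmmssmmssmmmmssmmmmss and mmssmmmmssmmssmm.

mmssmmmmssmmssmmmmssmmmmssmmssmmmmssmmssmm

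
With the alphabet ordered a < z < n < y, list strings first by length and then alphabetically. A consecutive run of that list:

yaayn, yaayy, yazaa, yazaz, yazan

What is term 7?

Advancing 2 positions from yazan through yazan → yazay reaches term 7.

yazza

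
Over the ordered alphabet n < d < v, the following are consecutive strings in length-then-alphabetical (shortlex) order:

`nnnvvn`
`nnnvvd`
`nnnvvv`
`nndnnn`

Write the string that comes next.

nndnnd

Find the rightmost character of nndnnn below v, bump it to the next letter, and reset everything to its right to n.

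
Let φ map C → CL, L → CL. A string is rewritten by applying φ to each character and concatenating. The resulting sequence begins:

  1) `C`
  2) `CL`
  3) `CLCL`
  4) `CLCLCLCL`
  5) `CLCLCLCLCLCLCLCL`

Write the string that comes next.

CLCLCLCLCLCLCLCLCLCLCLCLCLCLCLCL

Applying the rule to each of the 16 symbols of CLCLCLCLCLCLCLCL gives the pieces CL CL CL CL CL CL CL CL CL CL CL CL CL CL CL CL, which concatenate to the answer.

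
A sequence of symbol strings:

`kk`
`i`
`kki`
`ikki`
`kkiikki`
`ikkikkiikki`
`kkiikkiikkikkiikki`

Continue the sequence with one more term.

From term 3 onward, concatenate the second-to-last term with the last: kk·i = kki, i·kki = ikki, …
So term 8 is ikkikkiikki·kkiikkiikkikkiikki.

ikkikkiikkikkiikkiikkikkiikki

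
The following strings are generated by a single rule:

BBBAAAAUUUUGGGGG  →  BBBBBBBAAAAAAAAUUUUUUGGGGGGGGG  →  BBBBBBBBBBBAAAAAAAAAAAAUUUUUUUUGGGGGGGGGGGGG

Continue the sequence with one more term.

BBBBBBBBBBBBBBBAAAAAAAAAAAAAAAAUUUUUUUUUUGGGGGGGGGGGGGGGGG

Term n consists of 4n-1 B's, followed by 4n A's, followed by 2n+2 U's, followed by 4n+1 G's (n = 1, 2, …).
For the next term, n = 4, so the run lengths are 15, 16, 10, 17.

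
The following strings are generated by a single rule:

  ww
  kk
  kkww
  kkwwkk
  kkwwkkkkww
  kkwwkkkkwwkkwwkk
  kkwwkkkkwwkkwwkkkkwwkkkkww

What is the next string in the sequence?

Each term (from the third on) is the previous term followed by the one before it: term 3 = kk·ww = kkww.
So term 8 is kkwwkkkkwwkkwwkkkkwwkkkkww·kkwwkkkkwwkkwwkk.

kkwwkkkkwwkkwwkkkkwwkkkkwwkkwwkkkkwwkkwwkk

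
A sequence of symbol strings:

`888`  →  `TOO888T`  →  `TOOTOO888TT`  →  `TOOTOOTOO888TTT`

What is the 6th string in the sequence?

Each term wraps the previous one in TOO on the left and T on the right.
From TOOTOOTOO888TTT, 2 further steps: TOOTOOTOO888TTT → TOOTOOTOOTOO888TTTT → (answer).

TOOTOOTOOTOOTOO888TTTTT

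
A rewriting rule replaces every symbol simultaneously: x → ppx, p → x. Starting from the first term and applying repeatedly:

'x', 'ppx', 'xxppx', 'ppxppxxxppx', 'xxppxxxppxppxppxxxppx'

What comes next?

Rewriting the 21 symbols of xxppxxxppxppxppxxxppx one by one yields ppx ppx x x ppx ppx ppx x x ppx x x ppx x x ppx ppx ppx x x ppx; concatenated:

ppxppxxxppxppxppxxxppxxxppxxxppxppxppxxxppx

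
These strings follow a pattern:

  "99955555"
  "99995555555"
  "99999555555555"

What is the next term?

Reading off run lengths: 9 runs 3, 4, 5; 5 runs 5, 7, 9 — each is linear in n, where the shown terms are n = 3, 4, 5.
Setting n = 6 gives 6, 11 characters in each block.

99999955555555555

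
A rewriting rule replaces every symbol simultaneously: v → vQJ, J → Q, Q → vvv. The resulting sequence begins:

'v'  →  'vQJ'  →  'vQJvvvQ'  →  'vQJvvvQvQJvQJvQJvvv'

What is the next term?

Applying the rule to each of the 19 symbols of vQJvvvQvQJvQJvQJvvv gives the pieces vQJ vvv Q vQJ vQJ vQJ vvv vQJ vvv Q vQJ vvv Q vQJ vvv Q vQJ vQJ vQJ, which concatenate to the answer.

vQJvvvQvQJvQJvQJvvvvQJvvvQvQJvvvQvQJvvvQvQJvQJvQJ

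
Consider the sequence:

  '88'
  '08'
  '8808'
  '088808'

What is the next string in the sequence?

This is a Fibonacci-style word recurrence s(k) = s(k−2)·s(k−1): e.g. 88·08 = 8808.
So term 5 is 8808·088808.

8808088808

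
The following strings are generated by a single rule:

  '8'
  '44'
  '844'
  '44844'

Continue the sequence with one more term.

84444844

This is a Fibonacci-style word recurrence s(k) = s(k−2)·s(k−1): e.g. 8·44 = 844.
The next term joins 844 and 44844.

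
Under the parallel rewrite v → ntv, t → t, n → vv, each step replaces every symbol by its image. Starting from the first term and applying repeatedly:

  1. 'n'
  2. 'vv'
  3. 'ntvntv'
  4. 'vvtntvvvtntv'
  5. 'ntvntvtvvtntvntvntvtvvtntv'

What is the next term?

Applying the rule to each of the 26 symbols of ntvntvtvvtntvntvntvtvvtntv gives the pieces vv t ntv vv t ntv t ntv ntv t vv t ntv vv t ntv vv t ntv t ntv ntv t vv t ntv, which concatenate to the answer.

vvtntvvvtntvtntvntvtvvtntvvvtntvvvtntvtntvntvtvvtntv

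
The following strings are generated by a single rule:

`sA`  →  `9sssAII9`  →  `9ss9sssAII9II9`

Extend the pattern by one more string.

Each term wraps the previous one in 9ss on the left and II9 on the right.
Applying this once more to 9ss9sssAII9II9:

9ss9ss9sssAII9II9II9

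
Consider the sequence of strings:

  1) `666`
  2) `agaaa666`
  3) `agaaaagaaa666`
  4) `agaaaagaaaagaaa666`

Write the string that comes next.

Each term is the previous one with agaaa prepended.
One more step from agaaaagaaaagaaa666 gives the answer.

agaaaagaaaagaaaagaaa666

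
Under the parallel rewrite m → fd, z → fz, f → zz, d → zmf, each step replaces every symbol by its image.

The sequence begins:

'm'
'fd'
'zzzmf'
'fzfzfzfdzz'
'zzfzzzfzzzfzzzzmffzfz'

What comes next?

fzfzzzfzfzfzzzfzfzfzzzfzfzfzfzfdzzzzfzzzfz

φ(zzfzzzfzzzfzzzzmffzfz) expands symbol-by-symbol to fz fz zz fz fz fz zz fz fz fz zz fz fz fz fz fd zz zz fz zz fz; joining the 21 pieces gives the next term.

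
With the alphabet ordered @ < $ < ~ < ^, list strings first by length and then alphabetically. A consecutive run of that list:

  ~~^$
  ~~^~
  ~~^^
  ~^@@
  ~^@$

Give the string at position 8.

Advancing 3 positions from ~^@$ through ~^@$ → ~^@~ → ~^@^ reaches term 8.

~^$@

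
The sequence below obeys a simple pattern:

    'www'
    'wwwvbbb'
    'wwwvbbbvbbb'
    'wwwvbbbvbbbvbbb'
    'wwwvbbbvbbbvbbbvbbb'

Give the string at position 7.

The strings grow by a fixed suffix vbbb each time.
From wwwvbbbvbbbvbbbvbbb, 2 further steps: wwwvbbbvbbbvbbbvbbb → wwwvbbbvbbbvbbbvbbbvbbb → (answer).

wwwvbbbvbbbvbbbvbbbvbbbvbbb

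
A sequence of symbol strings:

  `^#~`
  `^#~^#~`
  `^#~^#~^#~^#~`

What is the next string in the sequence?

^#~^#~^#~^#~^#~^#~^#~^#~

Every step duplicates the string.
One more doubling of ^#~^#~^#~^#~ gives the answer.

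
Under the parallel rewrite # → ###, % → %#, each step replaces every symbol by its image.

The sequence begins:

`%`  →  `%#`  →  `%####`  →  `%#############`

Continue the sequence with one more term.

Rewriting the 14 symbols of %############# one by one yields %# ### ### ### ### ### ### ### ### ### ### ### ### ###; concatenated:

%########################################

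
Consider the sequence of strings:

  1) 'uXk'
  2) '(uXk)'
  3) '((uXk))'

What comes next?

s(k+1) = (·s(k)·), so each term gains ( as a prefix and ) as a suffix.
One more step from ((uXk)) gives the answer.

(((uXk)))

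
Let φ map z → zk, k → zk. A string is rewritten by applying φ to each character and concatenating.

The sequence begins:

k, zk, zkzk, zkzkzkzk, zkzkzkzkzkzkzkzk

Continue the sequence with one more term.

Rewriting the 16 symbols of zkzkzkzkzkzkzkzk one by one yields zk zk zk zk zk zk zk zk zk zk zk zk zk zk zk zk; concatenated:

zkzkzkzkzkzkzkzkzkzkzkzkzkzkzkzk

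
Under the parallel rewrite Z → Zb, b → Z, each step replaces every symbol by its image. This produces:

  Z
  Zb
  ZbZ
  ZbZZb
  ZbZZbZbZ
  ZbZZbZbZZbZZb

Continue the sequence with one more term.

Applying the rule to each of the 13 symbols of ZbZZbZbZZbZZb gives the pieces Zb Z Zb Zb Z Zb Z Zb Zb Z Zb Zb Z, which concatenate to the answer.

ZbZZbZbZZbZZbZbZZbZbZ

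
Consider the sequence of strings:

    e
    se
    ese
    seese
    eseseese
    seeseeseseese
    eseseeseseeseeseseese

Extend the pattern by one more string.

seeseeseseeseeseseeseseeseeseseese

This is a Fibonacci-style word recurrence s(k) = s(k−2)·s(k−1): e.g. e·se = ese.
So term 8 is seeseeseseese·eseseeseseeseeseseese.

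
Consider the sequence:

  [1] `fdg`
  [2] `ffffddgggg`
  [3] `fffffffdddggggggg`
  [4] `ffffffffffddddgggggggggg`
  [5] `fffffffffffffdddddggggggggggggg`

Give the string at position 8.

ffffffffffffffffffffffddddddddgggggggggggggggggggggg

The n-th term is 3n-2 f's then n d's then 3n-2 g's (n = 1, 2, …).
For term 8, n = 8, so the run lengths are 22, 8, 22.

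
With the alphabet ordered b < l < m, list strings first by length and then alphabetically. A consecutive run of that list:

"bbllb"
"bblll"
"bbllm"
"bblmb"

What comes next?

bblml

Treat bblmb as a base-3 numeral over the given alphabet and add one, carrying through any trailing m's.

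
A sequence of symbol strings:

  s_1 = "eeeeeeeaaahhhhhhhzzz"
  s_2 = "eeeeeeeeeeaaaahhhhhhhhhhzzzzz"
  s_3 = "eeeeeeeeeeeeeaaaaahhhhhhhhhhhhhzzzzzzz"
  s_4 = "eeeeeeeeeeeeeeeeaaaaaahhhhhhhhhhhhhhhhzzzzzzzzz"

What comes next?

eeeeeeeeeeeeeeeeeeeaaaaaaahhhhhhhhhhhhhhhhhhhzzzzzzzzzzz

The n-th term is 3n+1 e's then n+1 a's then 3n+1 h's then 2n-1 z's, where the shown terms are n = 2, 3, 4, 5.
At n = 6 the blocks have lengths 19, 7, 19, 11.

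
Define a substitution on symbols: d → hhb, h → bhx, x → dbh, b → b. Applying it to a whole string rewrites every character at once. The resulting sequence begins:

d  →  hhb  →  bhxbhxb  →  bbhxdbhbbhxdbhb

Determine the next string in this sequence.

φ(bbhxdbhbbhxdbhb) expands symbol-by-symbol to b b bhx dbh hhb b bhx b b bhx dbh hhb b bhx b; joining the 15 pieces gives the next term.

bbbhxdbhhhbbbhxbbbhxdbhhhbbbhxb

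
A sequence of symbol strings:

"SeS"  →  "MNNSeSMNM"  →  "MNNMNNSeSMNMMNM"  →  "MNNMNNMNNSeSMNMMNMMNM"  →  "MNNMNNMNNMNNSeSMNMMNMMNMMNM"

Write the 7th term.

s(k+1) = MNN·s(k)·MNM, so each term gains MNN as a prefix and MNM as a suffix.
From MNNMNNMNNMNNSeSMNMMNMMNMMNM, 2 further steps: MNNMNNMNNMNNSeSMNMMNMMNMMNM → MNNMNNMNNMNNMNNSeSMNMMNMMNMMNMMNM → (answer).

MNNMNNMNNMNNMNNMNNSeSMNMMNMMNMMNMMNMMNM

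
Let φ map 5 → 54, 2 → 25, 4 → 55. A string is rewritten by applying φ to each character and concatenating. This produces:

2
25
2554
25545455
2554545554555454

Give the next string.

Rewriting the 16 symbols of 2554545554555454 one by one yields 25 54 54 55 54 55 54 54 54 55 54 54 54 55 54 55; concatenated:

25545455545554545455545454555455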